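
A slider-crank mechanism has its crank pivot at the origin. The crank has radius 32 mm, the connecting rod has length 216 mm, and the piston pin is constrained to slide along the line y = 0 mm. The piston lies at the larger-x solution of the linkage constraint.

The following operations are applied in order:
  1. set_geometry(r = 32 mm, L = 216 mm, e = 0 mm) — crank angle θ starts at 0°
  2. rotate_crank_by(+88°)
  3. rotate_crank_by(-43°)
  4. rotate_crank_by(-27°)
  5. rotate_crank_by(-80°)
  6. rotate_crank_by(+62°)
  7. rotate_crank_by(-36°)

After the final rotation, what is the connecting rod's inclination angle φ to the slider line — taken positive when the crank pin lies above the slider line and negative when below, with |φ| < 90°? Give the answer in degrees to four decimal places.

-4.9956

set_geometry: r = 32 mm, L = 216 mm, e = 0 mm; θ ← 0°
rotate_crank_by(+88°): θ ← 0° +88° = 88°
rotate_crank_by(-43°): θ ← 88° -43° = 45°
rotate_crank_by(-27°): θ ← 45° -27° = 18°
rotate_crank_by(-80°): θ ← 18° -80° = -62°
rotate_crank_by(+62°): θ ← -62° +62° = 0°
rotate_crank_by(-36°): θ ← 0° -36° = -36°
crank pin P = (r cos θ, r sin θ) = (25.888544, -18.809128)
h = r sin θ − e = -18.809128 − 0 = -18.809128
sin φ = h / L = -18.809128 / 216 = -0.08707930
φ = arcsin(-0.08707930) = -4.995603°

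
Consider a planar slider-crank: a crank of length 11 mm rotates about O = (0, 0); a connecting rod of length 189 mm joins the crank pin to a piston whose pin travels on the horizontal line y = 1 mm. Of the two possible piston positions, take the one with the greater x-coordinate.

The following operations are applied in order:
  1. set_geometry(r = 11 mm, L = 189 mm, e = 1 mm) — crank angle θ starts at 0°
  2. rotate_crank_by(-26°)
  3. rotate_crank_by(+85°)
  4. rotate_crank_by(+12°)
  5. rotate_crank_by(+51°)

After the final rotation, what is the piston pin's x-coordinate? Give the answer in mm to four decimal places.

182.9873

set_geometry: r = 11 mm, L = 189 mm, e = 1 mm; θ ← 0°
rotate_crank_by(-26°): θ ← 0° -26° = -26°
rotate_crank_by(+85°): θ ← -26° +85° = 59°
rotate_crank_by(+12°): θ ← 59° +12° = 71°
rotate_crank_by(+51°): θ ← 71° +51° = 122°
crank pin P = (r cos θ, r sin θ) = (-5.829112, 9.328529)
h = r sin θ − e = 9.328529 − 1 = 8.328529
x = r cos θ + √(L² − h²) = -5.829112 + √(35721.0 − 69.3644) = -5.829112 + 188.816407 = 182.987295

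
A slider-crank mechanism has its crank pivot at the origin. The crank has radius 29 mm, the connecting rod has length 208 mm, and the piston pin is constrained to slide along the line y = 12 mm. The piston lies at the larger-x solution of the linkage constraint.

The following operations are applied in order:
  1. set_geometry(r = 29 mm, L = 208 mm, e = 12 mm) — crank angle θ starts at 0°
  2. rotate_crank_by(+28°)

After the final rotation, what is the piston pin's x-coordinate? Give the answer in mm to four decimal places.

233.5992

set_geometry: r = 29 mm, L = 208 mm, e = 12 mm; θ ← 0°
rotate_crank_by(+28°): θ ← 0° +28° = 28°
crank pin P = (r cos θ, r sin θ) = (25.605480, 13.614675)
h = r sin θ − e = 13.614675 − 12 = 1.614675
x = r cos θ + √(L² − h²) = 25.605480 + √(43264.0 − 2.6072) = 25.605480 + 207.993733 = 233.599213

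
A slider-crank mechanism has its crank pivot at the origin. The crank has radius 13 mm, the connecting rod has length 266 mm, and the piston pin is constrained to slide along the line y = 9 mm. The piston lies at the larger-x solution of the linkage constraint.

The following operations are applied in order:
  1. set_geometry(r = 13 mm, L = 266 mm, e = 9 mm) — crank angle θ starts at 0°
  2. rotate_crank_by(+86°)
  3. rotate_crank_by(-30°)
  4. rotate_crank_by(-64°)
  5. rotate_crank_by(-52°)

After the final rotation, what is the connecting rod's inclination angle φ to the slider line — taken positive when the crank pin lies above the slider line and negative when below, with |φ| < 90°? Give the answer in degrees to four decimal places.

set_geometry: r = 13 mm, L = 266 mm, e = 9 mm; θ ← 0°
rotate_crank_by(+86°): θ ← 0° +86° = 86°
rotate_crank_by(-30°): θ ← 86° -30° = 56°
rotate_crank_by(-64°): θ ← 56° -64° = -8°
rotate_crank_by(-52°): θ ← -8° -52° = -60°
crank pin P = (r cos θ, r sin θ) = (6.500000, -11.258330)
h = r sin θ − e = -11.258330 − 9 = -20.258330
sin φ = h / L = -20.258330 / 266 = -0.07615914
φ = arcsin(-0.07615914) = -4.367826°

-4.3678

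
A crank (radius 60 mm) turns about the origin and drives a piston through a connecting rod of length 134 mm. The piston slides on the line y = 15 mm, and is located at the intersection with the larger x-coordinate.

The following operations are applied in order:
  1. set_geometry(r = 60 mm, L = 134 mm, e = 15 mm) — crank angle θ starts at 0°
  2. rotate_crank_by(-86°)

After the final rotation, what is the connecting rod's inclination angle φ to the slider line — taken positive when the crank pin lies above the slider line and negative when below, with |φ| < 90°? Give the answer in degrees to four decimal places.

-33.9598

set_geometry: r = 60 mm, L = 134 mm, e = 15 mm; θ ← 0°
rotate_crank_by(-86°): θ ← 0° -86° = -86°
crank pin P = (r cos θ, r sin θ) = (4.185388, -59.853843)
h = r sin θ − e = -59.853843 − 15 = -74.853843
sin φ = h / L = -74.853843 / 134 = -0.55861077
φ = arcsin(-0.55861077) = -33.959777°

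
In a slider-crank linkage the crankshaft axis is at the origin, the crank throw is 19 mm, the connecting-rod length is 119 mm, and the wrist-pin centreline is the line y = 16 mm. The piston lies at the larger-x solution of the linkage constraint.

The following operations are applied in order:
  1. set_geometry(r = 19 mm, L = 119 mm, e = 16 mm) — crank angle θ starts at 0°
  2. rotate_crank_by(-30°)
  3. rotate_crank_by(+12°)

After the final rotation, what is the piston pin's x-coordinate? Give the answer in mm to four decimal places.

135.0429

set_geometry: r = 19 mm, L = 119 mm, e = 16 mm; θ ← 0°
rotate_crank_by(-30°): θ ← 0° -30° = -30°
rotate_crank_by(+12°): θ ← -30° +12° = -18°
crank pin P = (r cos θ, r sin θ) = (18.070074, -5.871323)
h = r sin θ − e = -5.871323 − 16 = -21.871323
x = r cos θ + √(L² − h²) = 18.070074 + √(14161.0 − 478.3548) = 18.070074 + 116.972840 = 135.042914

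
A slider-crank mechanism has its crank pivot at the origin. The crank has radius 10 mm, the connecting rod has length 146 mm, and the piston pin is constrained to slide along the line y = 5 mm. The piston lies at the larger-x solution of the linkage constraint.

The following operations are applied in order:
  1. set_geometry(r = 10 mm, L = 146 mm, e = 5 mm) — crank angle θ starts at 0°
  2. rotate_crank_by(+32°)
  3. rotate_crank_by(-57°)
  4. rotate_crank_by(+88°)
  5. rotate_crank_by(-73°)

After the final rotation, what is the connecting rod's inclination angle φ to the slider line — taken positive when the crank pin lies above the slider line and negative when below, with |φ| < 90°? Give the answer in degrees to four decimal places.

set_geometry: r = 10 mm, L = 146 mm, e = 5 mm; θ ← 0°
rotate_crank_by(+32°): θ ← 0° +32° = 32°
rotate_crank_by(-57°): θ ← 32° -57° = -25°
rotate_crank_by(+88°): θ ← -25° +88° = 63°
rotate_crank_by(-73°): θ ← 63° -73° = -10°
crank pin P = (r cos θ, r sin θ) = (9.848078, -1.736482)
h = r sin θ − e = -1.736482 − 5 = -6.736482
sin φ = h / L = -6.736482 / 146 = -0.04614029
φ = arcsin(-0.04614029) = -2.644583°

-2.6446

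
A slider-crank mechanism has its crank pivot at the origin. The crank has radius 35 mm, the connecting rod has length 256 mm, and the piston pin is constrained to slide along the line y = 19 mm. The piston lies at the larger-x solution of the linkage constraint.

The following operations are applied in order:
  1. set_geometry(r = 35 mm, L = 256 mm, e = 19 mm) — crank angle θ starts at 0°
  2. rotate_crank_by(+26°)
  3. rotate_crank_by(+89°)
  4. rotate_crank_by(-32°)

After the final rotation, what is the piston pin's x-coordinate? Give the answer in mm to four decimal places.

set_geometry: r = 35 mm, L = 256 mm, e = 19 mm; θ ← 0°
rotate_crank_by(+26°): θ ← 0° +26° = 26°
rotate_crank_by(+89°): θ ← 26° +89° = 115°
rotate_crank_by(-32°): θ ← 115° -32° = 83°
crank pin P = (r cos θ, r sin θ) = (4.265427, 34.739115)
h = r sin θ − e = 34.739115 − 19 = 15.739115
x = r cos θ + √(L² − h²) = 4.265427 + √(65536.0 − 247.7198) = 4.265427 + 255.515714 = 259.781141

259.7811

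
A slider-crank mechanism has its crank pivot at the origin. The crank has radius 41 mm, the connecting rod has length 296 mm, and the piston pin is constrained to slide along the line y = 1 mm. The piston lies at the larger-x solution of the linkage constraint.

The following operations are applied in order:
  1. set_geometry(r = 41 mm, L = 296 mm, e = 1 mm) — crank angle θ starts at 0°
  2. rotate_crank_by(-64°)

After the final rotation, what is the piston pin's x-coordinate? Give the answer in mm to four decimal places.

set_geometry: r = 41 mm, L = 296 mm, e = 1 mm; θ ← 0°
rotate_crank_by(-64°): θ ← 0° -64° = -64°
crank pin P = (r cos θ, r sin θ) = (17.973217, -36.850556)
h = r sin θ − e = -36.850556 − 1 = -37.850556
x = r cos θ + √(L² − h²) = 17.973217 + √(87616.0 − 1432.6646) = 17.973217 + 293.569984 = 311.543201

311.5432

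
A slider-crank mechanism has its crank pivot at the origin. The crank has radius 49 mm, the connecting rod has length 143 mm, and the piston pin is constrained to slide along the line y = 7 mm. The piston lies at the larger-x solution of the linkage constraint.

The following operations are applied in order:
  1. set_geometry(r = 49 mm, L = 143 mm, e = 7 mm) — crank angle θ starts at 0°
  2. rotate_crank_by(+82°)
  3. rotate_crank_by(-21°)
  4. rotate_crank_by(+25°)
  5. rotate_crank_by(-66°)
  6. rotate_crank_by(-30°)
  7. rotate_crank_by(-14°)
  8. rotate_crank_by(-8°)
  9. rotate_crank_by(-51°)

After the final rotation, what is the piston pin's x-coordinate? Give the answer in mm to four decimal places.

set_geometry: r = 49 mm, L = 143 mm, e = 7 mm; θ ← 0°
rotate_crank_by(+82°): θ ← 0° +82° = 82°
rotate_crank_by(-21°): θ ← 82° -21° = 61°
rotate_crank_by(+25°): θ ← 61° +25° = 86°
rotate_crank_by(-66°): θ ← 86° -66° = 20°
rotate_crank_by(-30°): θ ← 20° -30° = -10°
rotate_crank_by(-14°): θ ← -10° -14° = -24°
rotate_crank_by(-8°): θ ← -24° -8° = -32°
rotate_crank_by(-51°): θ ← -32° -51° = -83°
crank pin P = (r cos θ, r sin θ) = (5.971598, -48.634761)
h = r sin θ − e = -48.634761 − 7 = -55.634761
x = r cos θ + √(L² − h²) = 5.971598 + √(20449.0 − 3095.2267) = 5.971598 + 131.733721 = 137.705319

137.7053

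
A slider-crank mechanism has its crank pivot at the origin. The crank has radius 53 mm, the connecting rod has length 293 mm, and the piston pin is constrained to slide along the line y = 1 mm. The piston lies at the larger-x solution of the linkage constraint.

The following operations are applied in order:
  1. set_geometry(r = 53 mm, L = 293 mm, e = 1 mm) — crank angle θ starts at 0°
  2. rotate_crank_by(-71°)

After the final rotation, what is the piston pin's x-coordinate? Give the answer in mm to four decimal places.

set_geometry: r = 53 mm, L = 293 mm, e = 1 mm; θ ← 0°
rotate_crank_by(-71°): θ ← 0° -71° = -71°
crank pin P = (r cos θ, r sin θ) = (17.255112, -50.112485)
h = r sin θ − e = -50.112485 − 1 = -51.112485
x = r cos θ + √(L² − h²) = 17.255112 + √(85849.0 − 2612.4861) = 17.255112 + 288.507390 = 305.762502

305.7625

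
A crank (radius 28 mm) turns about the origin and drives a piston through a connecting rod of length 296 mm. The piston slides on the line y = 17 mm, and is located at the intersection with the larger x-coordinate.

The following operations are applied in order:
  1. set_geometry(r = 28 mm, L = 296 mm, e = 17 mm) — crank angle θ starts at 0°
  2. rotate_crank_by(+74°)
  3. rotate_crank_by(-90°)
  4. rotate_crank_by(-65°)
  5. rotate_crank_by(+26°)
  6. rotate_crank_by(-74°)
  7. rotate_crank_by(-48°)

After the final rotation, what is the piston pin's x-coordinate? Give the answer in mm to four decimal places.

set_geometry: r = 28 mm, L = 296 mm, e = 17 mm; θ ← 0°
rotate_crank_by(+74°): θ ← 0° +74° = 74°
rotate_crank_by(-90°): θ ← 74° -90° = -16°
rotate_crank_by(-65°): θ ← -16° -65° = -81°
rotate_crank_by(+26°): θ ← -81° +26° = -55°
rotate_crank_by(-74°): θ ← -55° -74° = -129°
rotate_crank_by(-48°): θ ← -129° -48° = -177°
crank pin P = (r cos θ, r sin θ) = (-27.961627, -1.465407)
h = r sin θ − e = -1.465407 − 17 = -18.465407
x = r cos θ + √(L² − h²) = -27.961627 + √(87616.0 − 340.9712) = -27.961627 + 295.423474 = 267.461847

267.4618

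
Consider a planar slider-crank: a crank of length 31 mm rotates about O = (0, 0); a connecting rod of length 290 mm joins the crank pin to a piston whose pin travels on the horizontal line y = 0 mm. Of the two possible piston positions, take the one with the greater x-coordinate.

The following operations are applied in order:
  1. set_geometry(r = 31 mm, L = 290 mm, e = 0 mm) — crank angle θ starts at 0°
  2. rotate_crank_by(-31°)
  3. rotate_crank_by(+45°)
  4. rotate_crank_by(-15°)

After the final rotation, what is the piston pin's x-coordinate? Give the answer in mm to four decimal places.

320.9948

set_geometry: r = 31 mm, L = 290 mm, e = 0 mm; θ ← 0°
rotate_crank_by(-31°): θ ← 0° -31° = -31°
rotate_crank_by(+45°): θ ← -31° +45° = 14°
rotate_crank_by(-15°): θ ← 14° -15° = -1°
crank pin P = (r cos θ, r sin θ) = (30.995279, -0.541025)
h = r sin θ − e = -0.541025 − 0 = -0.541025
x = r cos θ + √(L² − h²) = 30.995279 + √(84100.0 − 0.2927) = 30.995279 + 289.999495 = 320.994774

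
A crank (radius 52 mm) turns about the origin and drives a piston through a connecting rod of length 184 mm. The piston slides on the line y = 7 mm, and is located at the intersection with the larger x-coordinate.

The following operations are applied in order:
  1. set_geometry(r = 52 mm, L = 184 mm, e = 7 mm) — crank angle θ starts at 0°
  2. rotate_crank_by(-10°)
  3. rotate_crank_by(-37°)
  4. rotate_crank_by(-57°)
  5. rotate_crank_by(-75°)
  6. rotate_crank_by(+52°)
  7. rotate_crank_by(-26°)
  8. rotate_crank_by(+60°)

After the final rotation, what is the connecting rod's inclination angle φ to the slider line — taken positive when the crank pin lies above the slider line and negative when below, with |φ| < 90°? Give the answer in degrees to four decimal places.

set_geometry: r = 52 mm, L = 184 mm, e = 7 mm; θ ← 0°
rotate_crank_by(-10°): θ ← 0° -10° = -10°
rotate_crank_by(-37°): θ ← -10° -37° = -47°
rotate_crank_by(-57°): θ ← -47° -57° = -104°
rotate_crank_by(-75°): θ ← -104° -75° = -179°
rotate_crank_by(+52°): θ ← -179° +52° = -127°
rotate_crank_by(-26°): θ ← -127° -26° = -153°
rotate_crank_by(+60°): θ ← -153° +60° = -93°
crank pin P = (r cos θ, r sin θ) = (-2.721470, -51.928736)
h = r sin θ − e = -51.928736 − 7 = -58.928736
sin φ = h / L = -58.928736 / 184 = -0.32026487
φ = arcsin(-0.32026487) = -18.678944°

-18.6789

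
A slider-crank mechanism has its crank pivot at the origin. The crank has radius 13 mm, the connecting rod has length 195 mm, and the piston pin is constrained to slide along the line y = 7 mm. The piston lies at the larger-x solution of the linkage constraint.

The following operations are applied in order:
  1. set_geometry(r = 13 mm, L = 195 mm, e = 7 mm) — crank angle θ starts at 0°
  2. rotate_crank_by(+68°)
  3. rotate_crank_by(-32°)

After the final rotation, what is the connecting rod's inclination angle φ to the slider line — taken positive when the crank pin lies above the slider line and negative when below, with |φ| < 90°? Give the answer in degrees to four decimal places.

set_geometry: r = 13 mm, L = 195 mm, e = 7 mm; θ ← 0°
rotate_crank_by(+68°): θ ← 0° +68° = 68°
rotate_crank_by(-32°): θ ← 68° -32° = 36°
crank pin P = (r cos θ, r sin θ) = (10.517221, 7.641208)
h = r sin θ − e = 7.641208 − 7 = 0.641208
sin φ = h / L = 0.641208 / 195 = 0.00328825
φ = arcsin(0.00328825) = 0.188403°

0.1884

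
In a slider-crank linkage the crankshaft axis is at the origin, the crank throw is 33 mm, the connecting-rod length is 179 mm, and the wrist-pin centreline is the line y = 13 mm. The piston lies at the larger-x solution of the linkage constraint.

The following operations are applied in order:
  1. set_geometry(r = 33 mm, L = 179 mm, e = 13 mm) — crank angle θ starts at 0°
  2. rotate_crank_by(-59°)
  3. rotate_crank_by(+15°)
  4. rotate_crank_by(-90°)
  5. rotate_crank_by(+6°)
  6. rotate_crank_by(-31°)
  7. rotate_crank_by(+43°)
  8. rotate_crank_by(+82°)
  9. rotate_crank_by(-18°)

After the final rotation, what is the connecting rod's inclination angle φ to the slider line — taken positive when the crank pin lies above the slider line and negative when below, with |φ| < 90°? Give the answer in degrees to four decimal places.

-12.5858

set_geometry: r = 33 mm, L = 179 mm, e = 13 mm; θ ← 0°
rotate_crank_by(-59°): θ ← 0° -59° = -59°
rotate_crank_by(+15°): θ ← -59° +15° = -44°
rotate_crank_by(-90°): θ ← -44° -90° = -134°
rotate_crank_by(+6°): θ ← -134° +6° = -128°
rotate_crank_by(-31°): θ ← -128° -31° = -159°
rotate_crank_by(+43°): θ ← -159° +43° = -116°
rotate_crank_by(+82°): θ ← -116° +82° = -34°
rotate_crank_by(-18°): θ ← -34° -18° = -52°
crank pin P = (r cos θ, r sin θ) = (20.316829, -26.004355)
h = r sin θ − e = -26.004355 − 13 = -39.004355
sin φ = h / L = -39.004355 / 179 = -0.21790142
φ = arcsin(-0.21790142) = -12.585803°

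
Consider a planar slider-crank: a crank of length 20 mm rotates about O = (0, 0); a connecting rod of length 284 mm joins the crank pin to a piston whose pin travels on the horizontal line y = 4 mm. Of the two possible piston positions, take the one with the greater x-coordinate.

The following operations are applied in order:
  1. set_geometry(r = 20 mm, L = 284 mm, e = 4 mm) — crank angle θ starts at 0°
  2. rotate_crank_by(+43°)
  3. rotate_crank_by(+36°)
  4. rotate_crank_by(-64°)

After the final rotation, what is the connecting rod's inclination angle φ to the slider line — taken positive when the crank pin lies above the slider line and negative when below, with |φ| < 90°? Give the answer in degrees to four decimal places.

set_geometry: r = 20 mm, L = 284 mm, e = 4 mm; θ ← 0°
rotate_crank_by(+43°): θ ← 0° +43° = 43°
rotate_crank_by(+36°): θ ← 43° +36° = 79°
rotate_crank_by(-64°): θ ← 79° -64° = 15°
crank pin P = (r cos θ, r sin θ) = (19.318517, 5.176381)
h = r sin θ − e = 5.176381 − 4 = 1.176381
sin φ = h / L = 1.176381 / 284 = 0.00414219
φ = arcsin(0.00414219) = 0.237330°

0.2373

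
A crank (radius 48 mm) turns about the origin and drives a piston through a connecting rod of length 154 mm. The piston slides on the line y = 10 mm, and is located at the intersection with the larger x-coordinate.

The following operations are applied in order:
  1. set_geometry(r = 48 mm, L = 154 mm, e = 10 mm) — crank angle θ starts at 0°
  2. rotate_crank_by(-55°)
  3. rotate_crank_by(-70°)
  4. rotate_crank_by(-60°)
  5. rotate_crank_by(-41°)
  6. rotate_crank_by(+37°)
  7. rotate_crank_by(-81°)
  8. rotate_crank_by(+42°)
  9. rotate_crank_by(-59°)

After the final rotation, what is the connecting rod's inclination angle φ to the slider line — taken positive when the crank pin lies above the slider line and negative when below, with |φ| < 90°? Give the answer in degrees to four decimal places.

13.4817

set_geometry: r = 48 mm, L = 154 mm, e = 10 mm; θ ← 0°
rotate_crank_by(-55°): θ ← 0° -55° = -55°
rotate_crank_by(-70°): θ ← -55° -70° = -125°
rotate_crank_by(-60°): θ ← -125° -60° = -185°
rotate_crank_by(-41°): θ ← -185° -41° = -226°
rotate_crank_by(+37°): θ ← -226° +37° = -189°
rotate_crank_by(-81°): θ ← -189° -81° = -270°
rotate_crank_by(+42°): θ ← -270° +42° = -228°
rotate_crank_by(-59°): θ ← -228° -59° = -287°
crank pin P = (r cos θ, r sin θ) = (14.033842, 45.902628)
h = r sin θ − e = 45.902628 − 10 = 35.902628
sin φ = h / L = 35.902628 / 154 = 0.23313395
φ = arcsin(0.23313395) = 13.481651°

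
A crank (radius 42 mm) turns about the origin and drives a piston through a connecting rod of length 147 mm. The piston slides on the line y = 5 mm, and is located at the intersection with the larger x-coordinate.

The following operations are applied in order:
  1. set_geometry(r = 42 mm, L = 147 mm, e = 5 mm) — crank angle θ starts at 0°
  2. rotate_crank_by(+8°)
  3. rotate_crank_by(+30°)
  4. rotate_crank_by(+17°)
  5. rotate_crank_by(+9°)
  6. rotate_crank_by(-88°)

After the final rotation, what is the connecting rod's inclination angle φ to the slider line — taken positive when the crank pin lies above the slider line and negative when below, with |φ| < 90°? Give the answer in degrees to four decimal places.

set_geometry: r = 42 mm, L = 147 mm, e = 5 mm; θ ← 0°
rotate_crank_by(+8°): θ ← 0° +8° = 8°
rotate_crank_by(+30°): θ ← 8° +30° = 38°
rotate_crank_by(+17°): θ ← 38° +17° = 55°
rotate_crank_by(+9°): θ ← 55° +9° = 64°
rotate_crank_by(-88°): θ ← 64° -88° = -24°
crank pin P = (r cos θ, r sin θ) = (38.368909, -17.082939)
h = r sin θ − e = -17.082939 − 5 = -22.082939
sin φ = h / L = -22.082939 / 147 = -0.15022407
φ = arcsin(-0.15022407) = -8.639912°

-8.6399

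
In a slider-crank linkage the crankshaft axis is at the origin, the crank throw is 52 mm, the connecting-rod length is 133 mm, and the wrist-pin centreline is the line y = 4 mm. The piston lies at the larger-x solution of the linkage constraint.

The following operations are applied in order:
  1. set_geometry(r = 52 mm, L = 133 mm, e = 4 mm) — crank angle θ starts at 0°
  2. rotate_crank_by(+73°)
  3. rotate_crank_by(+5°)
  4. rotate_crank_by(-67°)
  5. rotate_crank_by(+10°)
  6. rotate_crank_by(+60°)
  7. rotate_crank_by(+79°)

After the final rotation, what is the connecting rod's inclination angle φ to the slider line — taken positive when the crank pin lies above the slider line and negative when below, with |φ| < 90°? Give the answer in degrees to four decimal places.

5.9492

set_geometry: r = 52 mm, L = 133 mm, e = 4 mm; θ ← 0°
rotate_crank_by(+73°): θ ← 0° +73° = 73°
rotate_crank_by(+5°): θ ← 73° +5° = 78°
rotate_crank_by(-67°): θ ← 78° -67° = 11°
rotate_crank_by(+10°): θ ← 11° +10° = 21°
rotate_crank_by(+60°): θ ← 21° +60° = 81°
rotate_crank_by(+79°): θ ← 81° +79° = 160°
crank pin P = (r cos θ, r sin θ) = (-48.864016, 17.785047)
h = r sin θ − e = 17.785047 − 4 = 13.785047
sin φ = h / L = 13.785047 / 133 = 0.10364697
φ = arcsin(0.10364697) = 5.949219°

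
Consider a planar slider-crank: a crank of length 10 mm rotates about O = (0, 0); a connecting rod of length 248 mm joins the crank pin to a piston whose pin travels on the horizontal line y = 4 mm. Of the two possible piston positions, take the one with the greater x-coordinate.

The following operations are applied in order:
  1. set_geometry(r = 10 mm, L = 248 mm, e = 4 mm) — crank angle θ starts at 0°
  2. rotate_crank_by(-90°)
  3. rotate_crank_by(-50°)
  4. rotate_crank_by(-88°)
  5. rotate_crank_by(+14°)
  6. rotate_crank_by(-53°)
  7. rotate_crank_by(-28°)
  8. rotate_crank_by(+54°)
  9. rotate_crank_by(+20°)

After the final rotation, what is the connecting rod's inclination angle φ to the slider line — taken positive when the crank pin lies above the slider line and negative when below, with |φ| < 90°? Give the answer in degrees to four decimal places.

set_geometry: r = 10 mm, L = 248 mm, e = 4 mm; θ ← 0°
rotate_crank_by(-90°): θ ← 0° -90° = -90°
rotate_crank_by(-50°): θ ← -90° -50° = -140°
rotate_crank_by(-88°): θ ← -140° -88° = -228°
rotate_crank_by(+14°): θ ← -228° +14° = -214°
rotate_crank_by(-53°): θ ← -214° -53° = -267°
rotate_crank_by(-28°): θ ← -267° -28° = -295°
rotate_crank_by(+54°): θ ← -295° +54° = -241°
rotate_crank_by(+20°): θ ← -241° +20° = -221°
crank pin P = (r cos θ, r sin θ) = (-7.547096, 6.560590)
h = r sin θ − e = 6.560590 − 4 = 2.560590
sin φ = h / L = 2.560590 / 248 = 0.01032496
φ = arcsin(0.01032496) = 0.591587°

0.5916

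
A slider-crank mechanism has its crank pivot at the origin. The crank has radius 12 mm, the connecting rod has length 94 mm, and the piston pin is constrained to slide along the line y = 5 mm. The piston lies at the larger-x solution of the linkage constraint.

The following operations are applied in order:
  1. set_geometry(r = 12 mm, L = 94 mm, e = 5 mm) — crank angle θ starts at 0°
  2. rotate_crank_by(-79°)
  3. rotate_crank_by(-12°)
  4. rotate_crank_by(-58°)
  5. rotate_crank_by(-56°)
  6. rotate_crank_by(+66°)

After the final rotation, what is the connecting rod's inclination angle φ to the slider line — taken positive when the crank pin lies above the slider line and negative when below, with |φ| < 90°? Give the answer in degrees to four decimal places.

set_geometry: r = 12 mm, L = 94 mm, e = 5 mm; θ ← 0°
rotate_crank_by(-79°): θ ← 0° -79° = -79°
rotate_crank_by(-12°): θ ← -79° -12° = -91°
rotate_crank_by(-58°): θ ← -91° -58° = -149°
rotate_crank_by(-56°): θ ← -149° -56° = -205°
rotate_crank_by(+66°): θ ← -205° +66° = -139°
crank pin P = (r cos θ, r sin θ) = (-9.056515, -7.872708)
h = r sin θ − e = -7.872708 − 5 = -12.872708
sin φ = h / L = -12.872708 / 94 = -0.13694371
φ = arcsin(-0.13694371) = -7.871030°

-7.8710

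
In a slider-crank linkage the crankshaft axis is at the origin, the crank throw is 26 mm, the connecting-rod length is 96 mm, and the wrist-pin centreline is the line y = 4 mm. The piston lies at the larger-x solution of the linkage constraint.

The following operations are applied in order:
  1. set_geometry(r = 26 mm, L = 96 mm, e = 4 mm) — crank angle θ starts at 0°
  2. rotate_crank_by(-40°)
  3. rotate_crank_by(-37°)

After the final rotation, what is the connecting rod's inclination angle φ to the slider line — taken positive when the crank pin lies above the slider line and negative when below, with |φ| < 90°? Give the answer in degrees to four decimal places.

-17.7918

set_geometry: r = 26 mm, L = 96 mm, e = 4 mm; θ ← 0°
rotate_crank_by(-40°): θ ← 0° -40° = -40°
rotate_crank_by(-37°): θ ← -40° -37° = -77°
crank pin P = (r cos θ, r sin θ) = (5.848727, -25.333622)
h = r sin θ − e = -25.333622 − 4 = -29.333622
sin φ = h / L = -29.333622 / 96 = -0.30555856
φ = arcsin(-0.30555856) = -17.791771°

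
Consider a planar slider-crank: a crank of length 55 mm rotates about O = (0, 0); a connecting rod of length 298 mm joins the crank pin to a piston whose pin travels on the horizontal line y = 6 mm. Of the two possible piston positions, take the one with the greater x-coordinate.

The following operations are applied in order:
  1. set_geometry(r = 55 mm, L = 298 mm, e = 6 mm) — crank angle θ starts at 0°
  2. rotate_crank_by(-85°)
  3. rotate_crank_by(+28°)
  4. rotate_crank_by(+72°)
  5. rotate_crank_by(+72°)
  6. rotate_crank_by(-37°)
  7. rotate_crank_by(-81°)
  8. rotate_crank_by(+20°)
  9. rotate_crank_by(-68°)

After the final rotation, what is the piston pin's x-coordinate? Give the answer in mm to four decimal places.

302.3939

set_geometry: r = 55 mm, L = 298 mm, e = 6 mm; θ ← 0°
rotate_crank_by(-85°): θ ← 0° -85° = -85°
rotate_crank_by(+28°): θ ← -85° +28° = -57°
rotate_crank_by(+72°): θ ← -57° +72° = 15°
rotate_crank_by(+72°): θ ← 15° +72° = 87°
rotate_crank_by(-37°): θ ← 87° -37° = 50°
rotate_crank_by(-81°): θ ← 50° -81° = -31°
rotate_crank_by(+20°): θ ← -31° +20° = -11°
rotate_crank_by(-68°): θ ← -11° -68° = -79°
crank pin P = (r cos θ, r sin θ) = (10.494495, -53.989495)
h = r sin θ − e = -53.989495 − 6 = -59.989495
x = r cos θ + √(L² − h²) = 10.494495 + √(88804.0 − 3598.7395) = 10.494495 + 291.899401 = 302.393896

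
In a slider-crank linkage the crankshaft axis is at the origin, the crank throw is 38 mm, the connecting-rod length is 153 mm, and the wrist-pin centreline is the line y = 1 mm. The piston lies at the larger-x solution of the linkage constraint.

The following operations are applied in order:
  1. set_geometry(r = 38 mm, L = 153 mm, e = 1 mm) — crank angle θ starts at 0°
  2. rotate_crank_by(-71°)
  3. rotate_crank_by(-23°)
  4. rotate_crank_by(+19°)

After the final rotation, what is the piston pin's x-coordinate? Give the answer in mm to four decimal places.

158.1163

set_geometry: r = 38 mm, L = 153 mm, e = 1 mm; θ ← 0°
rotate_crank_by(-71°): θ ← 0° -71° = -71°
rotate_crank_by(-23°): θ ← -71° -23° = -94°
rotate_crank_by(+19°): θ ← -94° +19° = -75°
crank pin P = (r cos θ, r sin θ) = (9.835124, -36.705181)
h = r sin θ − e = -36.705181 − 1 = -37.705181
x = r cos θ + √(L² − h²) = 9.835124 + √(23409.0 − 1421.6807) = 9.835124 + 148.281217 = 158.116341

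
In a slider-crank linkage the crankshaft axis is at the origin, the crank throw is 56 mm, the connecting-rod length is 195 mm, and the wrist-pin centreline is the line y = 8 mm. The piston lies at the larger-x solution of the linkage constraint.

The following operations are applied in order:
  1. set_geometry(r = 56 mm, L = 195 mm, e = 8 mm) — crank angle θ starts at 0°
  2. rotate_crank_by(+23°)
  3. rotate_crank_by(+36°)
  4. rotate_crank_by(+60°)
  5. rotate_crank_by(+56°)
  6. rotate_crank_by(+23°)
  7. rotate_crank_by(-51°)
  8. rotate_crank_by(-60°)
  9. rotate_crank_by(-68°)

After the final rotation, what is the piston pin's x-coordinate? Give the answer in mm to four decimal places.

247.6804

set_geometry: r = 56 mm, L = 195 mm, e = 8 mm; θ ← 0°
rotate_crank_by(+23°): θ ← 0° +23° = 23°
rotate_crank_by(+36°): θ ← 23° +36° = 59°
rotate_crank_by(+60°): θ ← 59° +60° = 119°
rotate_crank_by(+56°): θ ← 119° +56° = 175°
rotate_crank_by(+23°): θ ← 175° +23° = 198°
rotate_crank_by(-51°): θ ← 198° -51° = 147°
rotate_crank_by(-60°): θ ← 147° -60° = 87°
rotate_crank_by(-68°): θ ← 87° -68° = 19°
crank pin P = (r cos θ, r sin θ) = (52.949040, 18.231817)
h = r sin θ − e = 18.231817 − 8 = 10.231817
x = r cos θ + √(L² − h²) = 52.949040 + √(38025.0 − 104.6901) = 52.949040 + 194.731379 = 247.680419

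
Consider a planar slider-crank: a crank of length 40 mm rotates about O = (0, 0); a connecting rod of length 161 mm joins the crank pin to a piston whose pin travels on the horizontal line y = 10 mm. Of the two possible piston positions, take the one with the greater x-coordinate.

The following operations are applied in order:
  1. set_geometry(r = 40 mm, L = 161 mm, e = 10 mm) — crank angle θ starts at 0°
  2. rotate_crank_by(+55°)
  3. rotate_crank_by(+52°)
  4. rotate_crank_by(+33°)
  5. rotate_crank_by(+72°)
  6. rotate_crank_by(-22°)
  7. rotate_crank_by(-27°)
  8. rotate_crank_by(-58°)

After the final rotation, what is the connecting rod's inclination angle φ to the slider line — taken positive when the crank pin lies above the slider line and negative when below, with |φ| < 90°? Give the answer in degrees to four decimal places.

set_geometry: r = 40 mm, L = 161 mm, e = 10 mm; θ ← 0°
rotate_crank_by(+55°): θ ← 0° +55° = 55°
rotate_crank_by(+52°): θ ← 55° +52° = 107°
rotate_crank_by(+33°): θ ← 107° +33° = 140°
rotate_crank_by(+72°): θ ← 140° +72° = 212°
rotate_crank_by(-22°): θ ← 212° -22° = 190°
rotate_crank_by(-27°): θ ← 190° -27° = 163°
rotate_crank_by(-58°): θ ← 163° -58° = 105°
crank pin P = (r cos θ, r sin θ) = (-10.352762, 38.637033)
h = r sin θ − e = 38.637033 − 10 = 28.637033
sin φ = h / L = 28.637033 / 161 = 0.17786977
φ = arcsin(0.17786977) = 10.245704°

10.2457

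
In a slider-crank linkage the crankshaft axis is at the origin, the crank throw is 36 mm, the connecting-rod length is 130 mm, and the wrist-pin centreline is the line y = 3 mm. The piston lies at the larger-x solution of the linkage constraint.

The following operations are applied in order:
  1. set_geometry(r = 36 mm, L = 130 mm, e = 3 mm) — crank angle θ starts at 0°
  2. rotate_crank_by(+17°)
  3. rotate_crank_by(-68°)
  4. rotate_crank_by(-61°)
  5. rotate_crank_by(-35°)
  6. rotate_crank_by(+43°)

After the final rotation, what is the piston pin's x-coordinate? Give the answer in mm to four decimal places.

set_geometry: r = 36 mm, L = 130 mm, e = 3 mm; θ ← 0°
rotate_crank_by(+17°): θ ← 0° +17° = 17°
rotate_crank_by(-68°): θ ← 17° -68° = -51°
rotate_crank_by(-61°): θ ← -51° -61° = -112°
rotate_crank_by(-35°): θ ← -112° -35° = -147°
rotate_crank_by(+43°): θ ← -147° +43° = -104°
crank pin P = (r cos θ, r sin θ) = (-8.709188, -34.930646)
h = r sin θ − e = -34.930646 − 3 = -37.930646
x = r cos θ + √(L² − h²) = -8.709188 + √(16900.0 − 1438.7339) = -8.709188 + 124.343340 = 115.634151

115.6342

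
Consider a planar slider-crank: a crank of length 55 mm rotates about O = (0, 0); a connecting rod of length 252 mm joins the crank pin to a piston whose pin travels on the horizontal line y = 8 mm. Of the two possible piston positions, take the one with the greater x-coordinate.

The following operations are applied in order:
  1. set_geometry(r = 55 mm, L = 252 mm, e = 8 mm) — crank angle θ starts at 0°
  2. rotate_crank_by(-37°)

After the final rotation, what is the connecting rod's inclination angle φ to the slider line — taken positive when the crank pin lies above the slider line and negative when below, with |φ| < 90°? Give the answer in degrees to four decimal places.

set_geometry: r = 55 mm, L = 252 mm, e = 8 mm; θ ← 0°
rotate_crank_by(-37°): θ ← 0° -37° = -37°
crank pin P = (r cos θ, r sin θ) = (43.924953, -33.099826)
h = r sin θ − e = -33.099826 − 8 = -41.099826
sin φ = h / L = -41.099826 / 252 = -0.16309455
φ = arcsin(-0.16309455) = -9.386561°

-9.3866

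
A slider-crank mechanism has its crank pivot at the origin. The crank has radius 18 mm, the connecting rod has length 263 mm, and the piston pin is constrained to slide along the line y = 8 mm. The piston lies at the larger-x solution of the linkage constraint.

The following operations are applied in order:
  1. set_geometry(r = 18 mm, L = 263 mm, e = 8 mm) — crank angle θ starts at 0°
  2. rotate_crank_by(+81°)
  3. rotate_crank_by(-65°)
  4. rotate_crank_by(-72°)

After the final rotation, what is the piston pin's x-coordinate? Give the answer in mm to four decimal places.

272.0646

set_geometry: r = 18 mm, L = 263 mm, e = 8 mm; θ ← 0°
rotate_crank_by(+81°): θ ← 0° +81° = 81°
rotate_crank_by(-65°): θ ← 81° -65° = 16°
rotate_crank_by(-72°): θ ← 16° -72° = -56°
crank pin P = (r cos θ, r sin θ) = (10.065472, -14.922676)
h = r sin θ − e = -14.922676 − 8 = -22.922676
x = r cos θ + √(L² − h²) = 10.065472 + √(69169.0 − 525.4491) = 10.065472 + 261.999143 = 272.064615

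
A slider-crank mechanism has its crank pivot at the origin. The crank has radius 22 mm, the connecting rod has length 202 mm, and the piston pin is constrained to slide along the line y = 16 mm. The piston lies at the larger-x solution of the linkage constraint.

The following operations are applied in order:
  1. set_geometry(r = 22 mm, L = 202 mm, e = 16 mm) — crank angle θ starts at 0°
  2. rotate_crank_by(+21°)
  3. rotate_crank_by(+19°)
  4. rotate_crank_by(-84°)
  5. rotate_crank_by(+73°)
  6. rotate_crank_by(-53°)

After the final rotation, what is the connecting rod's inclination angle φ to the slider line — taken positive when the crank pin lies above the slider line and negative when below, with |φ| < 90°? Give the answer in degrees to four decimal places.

set_geometry: r = 22 mm, L = 202 mm, e = 16 mm; θ ← 0°
rotate_crank_by(+21°): θ ← 0° +21° = 21°
rotate_crank_by(+19°): θ ← 21° +19° = 40°
rotate_crank_by(-84°): θ ← 40° -84° = -44°
rotate_crank_by(+73°): θ ← -44° +73° = 29°
rotate_crank_by(-53°): θ ← 29° -53° = -24°
crank pin P = (r cos θ, r sin θ) = (20.098000, -8.948206)
h = r sin θ − e = -8.948206 − 16 = -24.948206
sin φ = h / L = -24.948206 / 202 = -0.12350597
φ = arcsin(-0.12350597) = -7.094486°

-7.0945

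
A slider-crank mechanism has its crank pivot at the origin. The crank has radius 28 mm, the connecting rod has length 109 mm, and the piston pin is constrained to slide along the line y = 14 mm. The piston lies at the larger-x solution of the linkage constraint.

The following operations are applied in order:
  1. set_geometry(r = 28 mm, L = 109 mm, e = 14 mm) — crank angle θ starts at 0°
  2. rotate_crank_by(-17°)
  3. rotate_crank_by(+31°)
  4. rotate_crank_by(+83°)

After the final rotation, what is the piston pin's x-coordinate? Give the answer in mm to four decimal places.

set_geometry: r = 28 mm, L = 109 mm, e = 14 mm; θ ← 0°
rotate_crank_by(-17°): θ ← 0° -17° = -17°
rotate_crank_by(+31°): θ ← -17° +31° = 14°
rotate_crank_by(+83°): θ ← 14° +83° = 97°
crank pin P = (r cos θ, r sin θ) = (-3.412342, 27.791292)
h = r sin θ − e = 27.791292 − 14 = 13.791292
x = r cos θ + √(L² − h²) = -3.412342 + √(11881.0 − 190.1997) = -3.412342 + 108.124004 = 104.711662

104.7117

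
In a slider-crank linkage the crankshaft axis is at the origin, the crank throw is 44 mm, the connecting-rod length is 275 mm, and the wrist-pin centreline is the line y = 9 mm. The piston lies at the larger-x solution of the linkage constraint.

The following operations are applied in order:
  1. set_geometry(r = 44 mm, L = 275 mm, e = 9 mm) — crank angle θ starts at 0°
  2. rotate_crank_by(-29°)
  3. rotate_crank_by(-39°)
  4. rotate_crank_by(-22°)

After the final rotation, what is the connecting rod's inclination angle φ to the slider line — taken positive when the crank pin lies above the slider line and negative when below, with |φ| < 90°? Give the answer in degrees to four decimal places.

-11.1120

set_geometry: r = 44 mm, L = 275 mm, e = 9 mm; θ ← 0°
rotate_crank_by(-29°): θ ← 0° -29° = -29°
rotate_crank_by(-39°): θ ← -29° -39° = -68°
rotate_crank_by(-22°): θ ← -68° -22° = -90°
crank pin P = (r cos θ, r sin θ) = (0.000000, -44.000000)
h = r sin θ − e = -44.000000 − 9 = -53.000000
sin φ = h / L = -53.000000 / 275 = -0.19272727
φ = arcsin(-0.19272727) = -11.111988°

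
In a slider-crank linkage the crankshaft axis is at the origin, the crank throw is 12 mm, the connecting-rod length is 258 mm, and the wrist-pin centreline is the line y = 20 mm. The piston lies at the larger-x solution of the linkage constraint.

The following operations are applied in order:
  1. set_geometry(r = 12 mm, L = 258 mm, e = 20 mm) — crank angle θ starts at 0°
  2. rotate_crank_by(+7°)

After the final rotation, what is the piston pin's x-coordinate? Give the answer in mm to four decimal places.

269.2437

set_geometry: r = 12 mm, L = 258 mm, e = 20 mm; θ ← 0°
rotate_crank_by(+7°): θ ← 0° +7° = 7°
crank pin P = (r cos θ, r sin θ) = (11.910554, 1.462432)
h = r sin θ − e = 1.462432 − 20 = -18.537568
x = r cos θ + √(L² − h²) = 11.910554 + √(66564.0 − 343.6414) = 11.910554 + 257.333166 = 269.243720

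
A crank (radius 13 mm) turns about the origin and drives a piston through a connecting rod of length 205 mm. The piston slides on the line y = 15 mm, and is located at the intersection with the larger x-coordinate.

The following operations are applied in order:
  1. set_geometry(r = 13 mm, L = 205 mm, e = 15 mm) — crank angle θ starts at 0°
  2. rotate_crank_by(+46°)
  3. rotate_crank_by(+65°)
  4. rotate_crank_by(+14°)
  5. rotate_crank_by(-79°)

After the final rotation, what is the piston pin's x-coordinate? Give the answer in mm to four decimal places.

set_geometry: r = 13 mm, L = 205 mm, e = 15 mm; θ ← 0°
rotate_crank_by(+46°): θ ← 0° +46° = 46°
rotate_crank_by(+65°): θ ← 46° +65° = 111°
rotate_crank_by(+14°): θ ← 111° +14° = 125°
rotate_crank_by(-79°): θ ← 125° -79° = 46°
crank pin P = (r cos θ, r sin θ) = (9.030559, 9.351417)
h = r sin θ − e = 9.351417 − 15 = -5.648583
x = r cos θ + √(L² − h²) = 9.030559 + √(42025.0 − 31.9065) = 9.030559 + 204.922165 = 213.952723

213.9527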